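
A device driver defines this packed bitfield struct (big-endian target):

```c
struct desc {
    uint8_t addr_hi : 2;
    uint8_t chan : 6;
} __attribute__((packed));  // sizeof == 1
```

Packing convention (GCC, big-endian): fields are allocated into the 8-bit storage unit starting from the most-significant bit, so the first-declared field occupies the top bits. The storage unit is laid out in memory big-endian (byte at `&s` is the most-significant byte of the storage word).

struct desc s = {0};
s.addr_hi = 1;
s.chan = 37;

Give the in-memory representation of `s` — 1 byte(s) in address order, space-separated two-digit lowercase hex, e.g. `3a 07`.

65

addr_hi:2 = 1 → 0x1 << 6 → word 0x40
chan:6 = 37 → 0x25 << 0 → word 0x65
word = 0x65 → big-endian bytes:
  [0]=0x65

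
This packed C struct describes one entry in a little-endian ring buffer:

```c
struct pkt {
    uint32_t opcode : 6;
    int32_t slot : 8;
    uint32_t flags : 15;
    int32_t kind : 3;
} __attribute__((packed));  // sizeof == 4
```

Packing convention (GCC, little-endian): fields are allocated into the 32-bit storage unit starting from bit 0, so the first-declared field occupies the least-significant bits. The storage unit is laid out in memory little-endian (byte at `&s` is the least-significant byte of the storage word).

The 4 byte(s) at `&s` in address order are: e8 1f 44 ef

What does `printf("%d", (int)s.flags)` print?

[0]=0xe8 [1]=0x1f [2]=0x44 [3]=0xef (little-endian) → word 0xef441fe8
opcode:6 @ bit 0 → (0xef441fe8>>0)&0x3f = 0x28
slot:8 @ bit 6 → (0xef441fe8>>6)&0xff = 0x7f
flags:15 @ bit 14 → (0xef441fe8>>14)&0x7fff = 0x3d10  ←
kind:3 @ bit 29 → (0xef441fe8>>29)&0x7 = 0x7

15632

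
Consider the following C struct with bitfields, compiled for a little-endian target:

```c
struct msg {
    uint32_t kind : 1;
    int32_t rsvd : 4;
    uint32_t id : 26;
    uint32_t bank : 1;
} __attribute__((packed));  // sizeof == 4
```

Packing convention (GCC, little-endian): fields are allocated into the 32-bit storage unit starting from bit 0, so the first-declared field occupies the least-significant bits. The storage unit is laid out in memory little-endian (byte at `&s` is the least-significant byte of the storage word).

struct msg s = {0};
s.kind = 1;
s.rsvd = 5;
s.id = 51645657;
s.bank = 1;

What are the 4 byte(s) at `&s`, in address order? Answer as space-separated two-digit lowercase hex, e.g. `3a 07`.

kind (1b) val=1 bits=0x1 at bit 0: 0x00000001
rsvd (4b) val=5 bits=0x5 at bit 1: 0x0000000b
id (26b) val=51645657 bits=0x3140cd9 at bit 5: 0x62819b2b
bank (1b) val=1 bits=0x1 at bit 31: 0xe2819b2b
word = 0xe2819b2b → little-endian bytes:
  [0]=0x2b  [1]=0x9b  [2]=0x81  [3]=0xe2

2b 9b 81 e2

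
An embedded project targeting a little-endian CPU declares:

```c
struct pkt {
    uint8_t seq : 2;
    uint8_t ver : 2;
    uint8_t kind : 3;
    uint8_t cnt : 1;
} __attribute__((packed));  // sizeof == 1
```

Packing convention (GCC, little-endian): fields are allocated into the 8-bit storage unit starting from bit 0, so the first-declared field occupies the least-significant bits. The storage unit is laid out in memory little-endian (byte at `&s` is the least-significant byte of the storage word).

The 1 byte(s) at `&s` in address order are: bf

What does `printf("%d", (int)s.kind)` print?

[0]=0xbf (little-endian) → word 0xbf
seq:2 @ bit 0 → (0xbf>>0)&0x3 = 0x3
ver:2 @ bit 2 → (0xbf>>2)&0x3 = 0x3
kind:3 @ bit 4 → (0xbf>>4)&0x7 = 0x3  ←
cnt:1 @ bit 7 → (0xbf>>7)&0x1 = 0x1

3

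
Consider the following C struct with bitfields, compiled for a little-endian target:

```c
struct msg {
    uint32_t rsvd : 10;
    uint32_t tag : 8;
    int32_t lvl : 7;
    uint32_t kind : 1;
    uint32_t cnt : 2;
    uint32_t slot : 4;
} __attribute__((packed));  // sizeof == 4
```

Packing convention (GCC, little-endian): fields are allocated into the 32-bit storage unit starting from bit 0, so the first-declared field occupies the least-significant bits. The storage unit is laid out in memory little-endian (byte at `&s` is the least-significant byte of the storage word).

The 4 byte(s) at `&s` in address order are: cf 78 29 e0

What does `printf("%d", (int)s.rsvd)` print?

[0]=0xcf [1]=0x78 [2]=0x29 [3]=0xe0 (little-endian) → word 0xe02978cf
rsvd:10 @ bit 0 → (0xe02978cf>>0)&0x3ff = 0xcf  ←
tag:8 @ bit 10 → (0xe02978cf>>10)&0xff = 0x5e
lvl:7 @ bit 18 → (0xe02978cf>>18)&0x7f = 0xa
kind:1 @ bit 25 → (0xe02978cf>>25)&0x1 = 0x0
cnt:2 @ bit 26 → (0xe02978cf>>26)&0x3 = 0x0
slot:4 @ bit 28 → (0xe02978cf>>28)&0xf = 0xe

207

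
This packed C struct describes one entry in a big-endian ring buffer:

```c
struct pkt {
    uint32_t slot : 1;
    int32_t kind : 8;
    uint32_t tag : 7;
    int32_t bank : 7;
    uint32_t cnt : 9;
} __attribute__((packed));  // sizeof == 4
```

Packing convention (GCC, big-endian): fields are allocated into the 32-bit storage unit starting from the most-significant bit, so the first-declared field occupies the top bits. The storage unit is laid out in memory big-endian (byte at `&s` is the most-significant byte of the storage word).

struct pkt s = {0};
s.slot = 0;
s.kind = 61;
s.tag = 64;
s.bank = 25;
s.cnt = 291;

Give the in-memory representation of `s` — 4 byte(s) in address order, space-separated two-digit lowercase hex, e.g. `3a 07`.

[31+:1] slot=0 & 0x1 = 0x0; word=0x00000000
[23+:8] kind=61 & 0xff = 0x3d; word=0x1e800000
[16+:7] tag=64 & 0x7f = 0x40; word=0x1ec00000
[9+:7] bank=25 & 0x7f = 0x19; word=0x1ec03200
[0+:9] cnt=291 & 0x1ff = 0x123; word=0x1ec03323
word = 0x1ec03323 → big-endian bytes:
  [0]=0x1e  [1]=0xc0  [2]=0x33  [3]=0x23

1e c0 33 23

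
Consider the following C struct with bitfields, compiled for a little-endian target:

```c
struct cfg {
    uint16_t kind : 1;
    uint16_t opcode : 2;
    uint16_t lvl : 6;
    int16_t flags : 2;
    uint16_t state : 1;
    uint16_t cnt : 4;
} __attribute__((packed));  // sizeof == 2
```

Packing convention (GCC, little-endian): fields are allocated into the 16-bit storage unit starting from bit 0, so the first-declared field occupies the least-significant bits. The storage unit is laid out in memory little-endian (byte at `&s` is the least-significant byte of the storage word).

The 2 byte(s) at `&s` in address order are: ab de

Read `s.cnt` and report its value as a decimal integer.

13

[0]=0xab [1]=0xde (little-endian) → word 0xdeab
kind:1 @ bit 0 → (0xdeab>>0)&0x1 = 0x1
opcode:2 @ bit 1 → (0xdeab>>1)&0x3 = 0x1
lvl:6 @ bit 3 → (0xdeab>>3)&0x3f = 0x15
flags:2 @ bit 9 → (0xdeab>>9)&0x3 = 0x3
state:1 @ bit 11 → (0xdeab>>11)&0x1 = 0x1
cnt:4 @ bit 12 → (0xdeab>>12)&0xf = 0xd  ←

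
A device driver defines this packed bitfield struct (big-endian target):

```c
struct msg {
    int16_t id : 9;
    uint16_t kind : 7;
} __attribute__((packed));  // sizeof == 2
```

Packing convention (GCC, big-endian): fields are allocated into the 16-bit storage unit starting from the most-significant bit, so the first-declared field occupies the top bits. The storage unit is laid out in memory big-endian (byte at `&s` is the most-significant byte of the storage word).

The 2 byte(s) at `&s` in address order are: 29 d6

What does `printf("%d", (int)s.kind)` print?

86

[0]=0x29 [1]=0xd6 (big-endian) → word 0x29d6
id [7+:9] = (word>>7) & 0x1ff = 83
kind [0+:7] = (word>>0) & 0x7f = 86  ←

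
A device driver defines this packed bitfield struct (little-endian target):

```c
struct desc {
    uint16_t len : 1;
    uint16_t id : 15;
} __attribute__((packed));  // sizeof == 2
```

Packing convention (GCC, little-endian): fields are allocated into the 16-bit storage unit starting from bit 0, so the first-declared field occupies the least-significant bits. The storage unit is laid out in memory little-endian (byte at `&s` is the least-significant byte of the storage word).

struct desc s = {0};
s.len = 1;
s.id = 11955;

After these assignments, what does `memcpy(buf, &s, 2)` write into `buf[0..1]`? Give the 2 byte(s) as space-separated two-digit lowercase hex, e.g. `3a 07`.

len:1 = 1 → 0x1 << 0 → word 0x0001
id:15 = 11955 → 0x2eb3 << 1 → word 0x5d67
word = 0x5d67 → little-endian bytes:
  [0]=0x67  [1]=0x5d

67 5d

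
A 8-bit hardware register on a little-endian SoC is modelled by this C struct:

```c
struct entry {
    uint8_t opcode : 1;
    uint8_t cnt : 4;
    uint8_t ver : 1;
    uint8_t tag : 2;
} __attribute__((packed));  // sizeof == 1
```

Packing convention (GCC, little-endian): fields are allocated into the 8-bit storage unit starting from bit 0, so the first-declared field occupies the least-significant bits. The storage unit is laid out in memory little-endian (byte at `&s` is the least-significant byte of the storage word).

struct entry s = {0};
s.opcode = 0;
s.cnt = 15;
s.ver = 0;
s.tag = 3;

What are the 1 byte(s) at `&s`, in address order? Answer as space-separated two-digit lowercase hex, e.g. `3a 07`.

de

opcode (1b) val=0 bits=0x0 at bit 0: 0x00
cnt (4b) val=15 bits=0xf at bit 1: 0x1e
ver (1b) val=0 bits=0x0 at bit 5: 0x1e
tag (2b) val=3 bits=0x3 at bit 6: 0xde
word = 0xde → little-endian bytes:
  [0]=0xde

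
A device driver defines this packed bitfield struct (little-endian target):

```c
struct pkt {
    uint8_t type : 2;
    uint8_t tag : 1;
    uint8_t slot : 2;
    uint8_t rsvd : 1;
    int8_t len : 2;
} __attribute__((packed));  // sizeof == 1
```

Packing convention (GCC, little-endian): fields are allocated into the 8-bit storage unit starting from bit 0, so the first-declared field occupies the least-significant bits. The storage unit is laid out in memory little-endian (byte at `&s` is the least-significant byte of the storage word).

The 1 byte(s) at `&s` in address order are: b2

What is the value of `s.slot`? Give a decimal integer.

2

[0]=0xb2 (little-endian) → word 0xb2
type [0+:2] = (word>>0) & 0x3 = 2
tag [2+:1] = (word>>2) & 0x1 = 0
slot [3+:2] = (word>>3) & 0x3 = 2  ←
rsvd [5+:1] = (word>>5) & 0x1 = 1
len [6+:2] = (word>>6) & 0x3 = 2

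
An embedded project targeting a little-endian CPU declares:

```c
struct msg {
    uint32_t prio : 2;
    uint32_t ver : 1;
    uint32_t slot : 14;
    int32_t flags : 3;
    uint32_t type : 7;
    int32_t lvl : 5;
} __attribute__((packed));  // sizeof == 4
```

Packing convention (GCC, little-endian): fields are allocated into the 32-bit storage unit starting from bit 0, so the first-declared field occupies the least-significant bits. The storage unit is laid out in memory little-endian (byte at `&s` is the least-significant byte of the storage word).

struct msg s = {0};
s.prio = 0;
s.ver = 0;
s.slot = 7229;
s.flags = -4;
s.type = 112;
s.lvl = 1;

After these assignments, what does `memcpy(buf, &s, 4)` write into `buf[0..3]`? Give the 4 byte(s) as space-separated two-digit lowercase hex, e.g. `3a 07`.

e8 e1 08 0f

prio:2 = 0 → 0x0 << 0 → word 0x00000000
ver:1 = 0 → 0x0 << 2 → word 0x00000000
slot:14 = 7229 → 0x1c3d << 3 → word 0x0000e1e8
flags:3 = -4 → 0x4 << 17 → word 0x0008e1e8
type:7 = 112 → 0x70 << 20 → word 0x0708e1e8
lvl:5 = 1 → 0x1 << 27 → word 0x0f08e1e8
word = 0x0f08e1e8 → little-endian bytes:
  [0]=0xe8  [1]=0xe1  [2]=0x08  [3]=0x0f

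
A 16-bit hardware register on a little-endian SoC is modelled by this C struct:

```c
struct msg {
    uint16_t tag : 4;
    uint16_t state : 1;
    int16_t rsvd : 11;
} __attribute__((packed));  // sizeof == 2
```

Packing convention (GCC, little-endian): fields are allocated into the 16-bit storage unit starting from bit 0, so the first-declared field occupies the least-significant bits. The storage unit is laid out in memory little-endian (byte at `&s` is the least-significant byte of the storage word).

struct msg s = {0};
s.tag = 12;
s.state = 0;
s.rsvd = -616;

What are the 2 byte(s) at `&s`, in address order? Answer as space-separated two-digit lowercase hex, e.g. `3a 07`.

0c b3

tag (4b) val=12 bits=0xc at bit 0: 0x000c
state (1b) val=0 bits=0x0 at bit 4: 0x000c
rsvd (11b) val=-616 bits=0x598 at bit 5: 0xb30c
word = 0xb30c → little-endian bytes:
  [0]=0x0c  [1]=0xb3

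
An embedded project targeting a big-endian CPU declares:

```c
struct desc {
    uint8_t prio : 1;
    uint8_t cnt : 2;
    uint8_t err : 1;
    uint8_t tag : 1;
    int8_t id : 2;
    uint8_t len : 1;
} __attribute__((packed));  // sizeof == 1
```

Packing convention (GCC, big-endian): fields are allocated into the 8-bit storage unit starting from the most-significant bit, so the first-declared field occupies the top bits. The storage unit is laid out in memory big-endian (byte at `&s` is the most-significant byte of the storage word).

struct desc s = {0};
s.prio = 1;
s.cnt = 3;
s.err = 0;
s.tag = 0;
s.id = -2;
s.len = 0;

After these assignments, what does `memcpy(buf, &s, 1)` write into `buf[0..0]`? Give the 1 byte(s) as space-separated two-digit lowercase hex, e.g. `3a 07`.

e4

prio:1 = 1 → 0x1 << 7 → word 0x80
cnt:2 = 3 → 0x3 << 5 → word 0xe0
err:1 = 0 → 0x0 << 4 → word 0xe0
tag:1 = 0 → 0x0 << 3 → word 0xe0
id:2 = -2 → 0x2 << 1 → word 0xe4
len:1 = 0 → 0x0 << 0 → word 0xe4
word = 0xe4 → big-endian bytes:
  [0]=0xe4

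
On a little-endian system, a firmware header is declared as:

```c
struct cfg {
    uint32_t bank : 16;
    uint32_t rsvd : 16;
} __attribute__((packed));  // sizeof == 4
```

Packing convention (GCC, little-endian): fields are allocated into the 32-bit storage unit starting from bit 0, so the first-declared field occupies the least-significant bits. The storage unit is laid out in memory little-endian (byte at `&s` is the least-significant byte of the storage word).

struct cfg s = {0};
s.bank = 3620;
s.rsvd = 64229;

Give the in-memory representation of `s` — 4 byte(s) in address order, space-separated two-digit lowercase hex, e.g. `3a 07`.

24 0e e5 fa

[0+:16] bank=3620 & 0xffff = 0xe24; word=0x00000e24
[16+:16] rsvd=64229 & 0xffff = 0xfae5; word=0xfae50e24
word = 0xfae50e24 → little-endian bytes:
  [0]=0x24  [1]=0x0e  [2]=0xe5  [3]=0xfa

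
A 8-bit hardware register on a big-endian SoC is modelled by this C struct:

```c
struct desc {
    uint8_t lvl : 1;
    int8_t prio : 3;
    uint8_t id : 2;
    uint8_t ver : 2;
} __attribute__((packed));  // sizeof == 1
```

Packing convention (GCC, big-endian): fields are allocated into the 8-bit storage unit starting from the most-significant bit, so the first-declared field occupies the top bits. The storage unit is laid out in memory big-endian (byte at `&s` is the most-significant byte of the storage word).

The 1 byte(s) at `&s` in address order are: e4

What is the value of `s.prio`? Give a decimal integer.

-2

[0]=0xe4 (big-endian) → word 0xe4
lvl:1 @ bit 7 → (0xe4>>7)&0x1 = 0x1
prio:3 @ bit 4 → (0xe4>>4)&0x7 = 0x6  ←
id:2 @ bit 2 → (0xe4>>2)&0x3 = 0x1
ver:2 @ bit 0 → (0xe4>>0)&0x3 = 0x0
prio signed 3b, MSB=1: 6 - 8 = -2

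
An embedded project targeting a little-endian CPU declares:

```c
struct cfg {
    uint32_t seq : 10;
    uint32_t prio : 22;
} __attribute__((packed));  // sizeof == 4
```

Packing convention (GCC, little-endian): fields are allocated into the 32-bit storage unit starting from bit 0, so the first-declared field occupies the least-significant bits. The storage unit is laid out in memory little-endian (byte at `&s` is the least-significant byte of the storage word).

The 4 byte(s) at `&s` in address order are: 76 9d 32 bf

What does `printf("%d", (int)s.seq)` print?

[0]=0x76 [1]=0x9d [2]=0x32 [3]=0xbf (little-endian) → word 0xbf329d76
seq [0+:10] = (word>>0) & 0x3ff = 374  ←
prio [10+:22] = (word>>10) & 0x3fffff = 3132583

374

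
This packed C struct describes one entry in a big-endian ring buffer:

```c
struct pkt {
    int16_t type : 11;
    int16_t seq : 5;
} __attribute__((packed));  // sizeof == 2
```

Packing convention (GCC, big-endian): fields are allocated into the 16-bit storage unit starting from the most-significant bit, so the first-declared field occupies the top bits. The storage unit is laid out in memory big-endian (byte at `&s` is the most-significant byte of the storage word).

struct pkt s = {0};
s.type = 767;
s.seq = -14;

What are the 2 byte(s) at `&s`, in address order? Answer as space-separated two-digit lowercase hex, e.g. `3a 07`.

type:11 = 767 → 0x2ff << 5 → word 0x5fe0
seq:5 = -14 → 0x12 << 0 → word 0x5ff2
word = 0x5ff2 → big-endian bytes:
  [0]=0x5f  [1]=0xf2

5f f2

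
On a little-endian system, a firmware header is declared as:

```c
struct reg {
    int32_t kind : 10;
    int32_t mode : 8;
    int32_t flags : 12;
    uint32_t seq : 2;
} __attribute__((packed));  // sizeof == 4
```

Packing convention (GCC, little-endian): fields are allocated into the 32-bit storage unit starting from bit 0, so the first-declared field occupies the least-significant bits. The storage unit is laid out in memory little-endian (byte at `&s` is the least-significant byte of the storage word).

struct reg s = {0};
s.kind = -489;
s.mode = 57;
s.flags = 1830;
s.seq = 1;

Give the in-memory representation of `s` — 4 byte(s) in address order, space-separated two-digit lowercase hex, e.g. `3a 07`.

17 e6 98 5c

kind:10 = -489 → 0x217 << 0 → word 0x00000217
mode:8 = 57 → 0x39 << 10 → word 0x0000e617
flags:12 = 1830 → 0x726 << 18 → word 0x1c98e617
seq:2 = 1 → 0x1 << 30 → word 0x5c98e617
word = 0x5c98e617 → little-endian bytes:
  [0]=0x17  [1]=0xe6  [2]=0x98  [3]=0x5c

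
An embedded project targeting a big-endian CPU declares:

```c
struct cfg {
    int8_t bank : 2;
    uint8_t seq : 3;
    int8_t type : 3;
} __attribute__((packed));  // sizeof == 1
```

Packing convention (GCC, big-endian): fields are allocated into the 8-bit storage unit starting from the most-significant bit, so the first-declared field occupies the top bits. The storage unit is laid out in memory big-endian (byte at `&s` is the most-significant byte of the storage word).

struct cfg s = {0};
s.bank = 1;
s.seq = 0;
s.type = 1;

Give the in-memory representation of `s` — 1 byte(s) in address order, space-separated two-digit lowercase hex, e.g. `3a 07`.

[6+:2] bank=1 & 0x3 = 0x1; word=0x40
[3+:3] seq=0 & 0x7 = 0x0; word=0x40
[0+:3] type=1 & 0x7 = 0x1; word=0x41
word = 0x41 → big-endian bytes:
  [0]=0x41

41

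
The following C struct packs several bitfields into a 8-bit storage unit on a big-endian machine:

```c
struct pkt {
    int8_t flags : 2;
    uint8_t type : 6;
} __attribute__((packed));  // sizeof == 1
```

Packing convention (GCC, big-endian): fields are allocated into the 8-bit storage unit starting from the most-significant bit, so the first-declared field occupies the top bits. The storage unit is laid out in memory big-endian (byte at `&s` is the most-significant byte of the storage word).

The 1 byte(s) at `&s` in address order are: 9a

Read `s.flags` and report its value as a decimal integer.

[0]=0x9a (big-endian) → word 0x9a
flags [6+:2] = (word>>6) & 0x3 = 2  ←
type [0+:6] = (word>>0) & 0x3f = 26
flags signed 2b, MSB=1: 2 - 4 = -2

-2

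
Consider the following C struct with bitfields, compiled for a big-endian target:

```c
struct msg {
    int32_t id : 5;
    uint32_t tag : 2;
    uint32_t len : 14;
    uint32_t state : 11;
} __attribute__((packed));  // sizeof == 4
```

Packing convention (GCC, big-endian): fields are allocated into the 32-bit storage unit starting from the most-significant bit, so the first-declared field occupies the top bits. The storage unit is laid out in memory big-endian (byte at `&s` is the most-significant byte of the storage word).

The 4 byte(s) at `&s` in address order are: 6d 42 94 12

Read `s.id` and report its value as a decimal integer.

13

[0]=0x6d [1]=0x42 [2]=0x94 [3]=0x12 (big-endian) → word 0x6d429412
id:5 @ bit 27 → (0x6d429412>>27)&0x1f = 0xd  ←
tag:2 @ bit 25 → (0x6d429412>>25)&0x3 = 0x2
len:14 @ bit 11 → (0x6d429412>>11)&0x3fff = 0x2852
state:11 @ bit 0 → (0x6d429412>>0)&0x7ff = 0x412
id signed 5b, MSB=0: value = 13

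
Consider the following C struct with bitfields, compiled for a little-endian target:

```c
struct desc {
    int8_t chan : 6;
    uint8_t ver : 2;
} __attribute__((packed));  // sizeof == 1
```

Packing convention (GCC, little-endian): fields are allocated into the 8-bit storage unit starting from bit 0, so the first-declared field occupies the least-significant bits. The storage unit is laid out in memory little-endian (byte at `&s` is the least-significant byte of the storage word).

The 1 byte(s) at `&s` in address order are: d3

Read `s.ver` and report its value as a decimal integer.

[0]=0xd3 (little-endian) → word 0xd3
chan [0+:6] = (word>>0) & 0x3f = 19
ver [6+:2] = (word>>6) & 0x3 = 3  ←

3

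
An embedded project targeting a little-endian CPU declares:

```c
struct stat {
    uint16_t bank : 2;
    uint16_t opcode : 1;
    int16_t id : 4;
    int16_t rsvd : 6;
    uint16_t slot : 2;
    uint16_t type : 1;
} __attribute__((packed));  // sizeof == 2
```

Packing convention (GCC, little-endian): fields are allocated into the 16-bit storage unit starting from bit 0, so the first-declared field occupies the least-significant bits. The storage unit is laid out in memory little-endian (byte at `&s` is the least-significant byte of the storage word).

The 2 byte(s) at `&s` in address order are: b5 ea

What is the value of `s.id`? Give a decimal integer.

6

[0]=0xb5 [1]=0xea (little-endian) → word 0xeab5
bank:2 @ bit 0 → (0xeab5>>0)&0x3 = 0x1
opcode:1 @ bit 2 → (0xeab5>>2)&0x1 = 0x1
id:4 @ bit 3 → (0xeab5>>3)&0xf = 0x6  ←
rsvd:6 @ bit 7 → (0xeab5>>7)&0x3f = 0x15
slot:2 @ bit 13 → (0xeab5>>13)&0x3 = 0x3
type:1 @ bit 15 → (0xeab5>>15)&0x1 = 0x1
id signed 4b, MSB=0: value = 6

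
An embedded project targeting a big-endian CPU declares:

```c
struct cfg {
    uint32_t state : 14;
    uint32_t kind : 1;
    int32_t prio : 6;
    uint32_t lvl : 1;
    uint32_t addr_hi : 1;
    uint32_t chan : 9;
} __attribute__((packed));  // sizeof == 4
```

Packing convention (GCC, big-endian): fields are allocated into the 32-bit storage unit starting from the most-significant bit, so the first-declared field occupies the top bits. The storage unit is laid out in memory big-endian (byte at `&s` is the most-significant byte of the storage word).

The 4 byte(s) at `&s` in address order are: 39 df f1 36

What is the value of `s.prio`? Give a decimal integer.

[0]=0x39 [1]=0xdf [2]=0xf1 [3]=0x36 (big-endian) → word 0x39dff136
state [18+:14] = (word>>18) & 0x3fff = 3703
kind [17+:1] = (word>>17) & 0x1 = 1
prio [11+:6] = (word>>11) & 0x3f = 62  ←
lvl [10+:1] = (word>>10) & 0x1 = 0
addr_hi [9+:1] = (word>>9) & 0x1 = 0
chan [0+:9] = (word>>0) & 0x1ff = 310
prio signed 6b, MSB=1: 62 - 64 = -2

-2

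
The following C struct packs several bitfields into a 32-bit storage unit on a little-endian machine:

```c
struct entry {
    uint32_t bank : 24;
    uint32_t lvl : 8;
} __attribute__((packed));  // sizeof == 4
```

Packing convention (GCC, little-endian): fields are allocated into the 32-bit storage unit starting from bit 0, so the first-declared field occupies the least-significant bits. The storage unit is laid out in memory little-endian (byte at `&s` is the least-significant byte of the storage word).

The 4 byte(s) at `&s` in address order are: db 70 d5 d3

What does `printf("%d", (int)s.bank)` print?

[0]=0xdb [1]=0x70 [2]=0xd5 [3]=0xd3 (little-endian) → word 0xd3d570db
bank:24 @ bit 0 → (0xd3d570db>>0)&0xffffff = 0xd570db  ←
lvl:8 @ bit 24 → (0xd3d570db>>24)&0xff = 0xd3

13988059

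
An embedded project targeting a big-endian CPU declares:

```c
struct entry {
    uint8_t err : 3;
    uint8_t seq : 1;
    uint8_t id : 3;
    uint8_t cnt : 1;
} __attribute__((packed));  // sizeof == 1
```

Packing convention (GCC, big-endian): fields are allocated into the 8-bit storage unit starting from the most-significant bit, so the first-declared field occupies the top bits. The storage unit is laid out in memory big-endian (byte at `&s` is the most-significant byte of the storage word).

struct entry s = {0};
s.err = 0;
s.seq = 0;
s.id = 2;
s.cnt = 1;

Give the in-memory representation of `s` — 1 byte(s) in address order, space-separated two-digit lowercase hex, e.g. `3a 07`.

05

err:3 = 0 → 0x0 << 5 → word 0x00
seq:1 = 0 → 0x0 << 4 → word 0x00
id:3 = 2 → 0x2 << 1 → word 0x04
cnt:1 = 1 → 0x1 << 0 → word 0x05
word = 0x05 → big-endian bytes:
  [0]=0x05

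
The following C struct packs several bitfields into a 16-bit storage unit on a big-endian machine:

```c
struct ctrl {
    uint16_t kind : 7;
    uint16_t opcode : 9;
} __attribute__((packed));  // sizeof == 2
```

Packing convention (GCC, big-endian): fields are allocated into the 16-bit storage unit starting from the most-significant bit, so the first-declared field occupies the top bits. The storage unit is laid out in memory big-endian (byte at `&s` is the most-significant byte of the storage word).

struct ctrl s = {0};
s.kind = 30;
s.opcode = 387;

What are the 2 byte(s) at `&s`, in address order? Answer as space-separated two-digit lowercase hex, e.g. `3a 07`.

kind:7 = 30 → 0x1e << 9 → word 0x3c00
opcode:9 = 387 → 0x183 << 0 → word 0x3d83
word = 0x3d83 → big-endian bytes:
  [0]=0x3d  [1]=0x83

3d 83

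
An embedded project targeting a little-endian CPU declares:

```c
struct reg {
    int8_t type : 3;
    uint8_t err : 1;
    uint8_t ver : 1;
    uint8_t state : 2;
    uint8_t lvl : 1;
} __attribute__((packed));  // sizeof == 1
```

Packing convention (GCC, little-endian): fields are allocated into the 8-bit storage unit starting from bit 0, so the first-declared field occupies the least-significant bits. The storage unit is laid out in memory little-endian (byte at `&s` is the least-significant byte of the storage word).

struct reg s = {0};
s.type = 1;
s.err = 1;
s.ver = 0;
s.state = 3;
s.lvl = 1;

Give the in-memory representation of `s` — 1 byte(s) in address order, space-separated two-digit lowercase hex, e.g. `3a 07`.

[0+:3] type=1 & 0x7 = 0x1; word=0x01
[3+:1] err=1 & 0x1 = 0x1; word=0x09
[4+:1] ver=0 & 0x1 = 0x0; word=0x09
[5+:2] state=3 & 0x3 = 0x3; word=0x69
[7+:1] lvl=1 & 0x1 = 0x1; word=0xe9
word = 0xe9 → little-endian bytes:
  [0]=0xe9

e9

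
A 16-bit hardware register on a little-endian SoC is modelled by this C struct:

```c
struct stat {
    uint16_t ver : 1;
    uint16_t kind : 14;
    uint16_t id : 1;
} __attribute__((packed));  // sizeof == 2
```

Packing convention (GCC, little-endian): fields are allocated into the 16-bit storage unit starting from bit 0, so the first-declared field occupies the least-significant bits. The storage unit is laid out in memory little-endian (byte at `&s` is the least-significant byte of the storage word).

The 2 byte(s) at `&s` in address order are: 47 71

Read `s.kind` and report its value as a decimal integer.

[0]=0x47 [1]=0x71 (little-endian) → word 0x7147
ver [0+:1] = (word>>0) & 0x1 = 1
kind [1+:14] = (word>>1) & 0x3fff = 14499  ←
id [15+:1] = (word>>15) & 0x1 = 0

14499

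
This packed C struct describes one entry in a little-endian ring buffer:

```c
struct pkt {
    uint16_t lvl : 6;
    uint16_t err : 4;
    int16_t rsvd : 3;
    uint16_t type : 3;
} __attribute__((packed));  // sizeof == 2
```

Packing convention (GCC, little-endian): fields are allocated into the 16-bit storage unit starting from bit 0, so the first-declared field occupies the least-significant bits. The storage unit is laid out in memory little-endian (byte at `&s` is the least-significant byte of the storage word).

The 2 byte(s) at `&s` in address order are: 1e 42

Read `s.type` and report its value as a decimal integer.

[0]=0x1e [1]=0x42 (little-endian) → word 0x421e
lvl [0+:6] = (word>>0) & 0x3f = 30
err [6+:4] = (word>>6) & 0xf = 8
rsvd [10+:3] = (word>>10) & 0x7 = 0
type [13+:3] = (word>>13) & 0x7 = 2  ←

2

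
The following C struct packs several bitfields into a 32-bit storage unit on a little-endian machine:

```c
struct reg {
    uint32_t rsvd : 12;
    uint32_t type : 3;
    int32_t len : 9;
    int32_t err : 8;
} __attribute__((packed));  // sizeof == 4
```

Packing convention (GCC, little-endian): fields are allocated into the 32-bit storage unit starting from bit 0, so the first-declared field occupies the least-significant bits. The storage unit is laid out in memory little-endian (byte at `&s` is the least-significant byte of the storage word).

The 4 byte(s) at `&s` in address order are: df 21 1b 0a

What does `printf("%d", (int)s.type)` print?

2

[0]=0xdf [1]=0x21 [2]=0x1b [3]=0x0a (little-endian) → word 0x0a1b21df
rsvd:12 @ bit 0 → (0x0a1b21df>>0)&0xfff = 0x1df
type:3 @ bit 12 → (0x0a1b21df>>12)&0x7 = 0x2  ←
len:9 @ bit 15 → (0x0a1b21df>>15)&0x1ff = 0x36
err:8 @ bit 24 → (0x0a1b21df>>24)&0xff = 0xa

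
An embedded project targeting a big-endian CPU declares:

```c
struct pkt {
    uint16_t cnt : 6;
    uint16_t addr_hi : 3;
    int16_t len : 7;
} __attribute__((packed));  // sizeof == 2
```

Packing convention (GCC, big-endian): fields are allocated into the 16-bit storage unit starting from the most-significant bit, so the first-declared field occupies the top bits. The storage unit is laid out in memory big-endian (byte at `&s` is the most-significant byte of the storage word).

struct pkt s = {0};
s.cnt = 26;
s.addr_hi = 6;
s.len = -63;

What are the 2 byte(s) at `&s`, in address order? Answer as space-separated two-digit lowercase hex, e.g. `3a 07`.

6b 41

cnt (6b) val=26 bits=0x1a at bit 10: 0x6800
addr_hi (3b) val=6 bits=0x6 at bit 7: 0x6b00
len (7b) val=-63 bits=0x41 at bit 0: 0x6b41
word = 0x6b41 → big-endian bytes:
  [0]=0x6b  [1]=0x41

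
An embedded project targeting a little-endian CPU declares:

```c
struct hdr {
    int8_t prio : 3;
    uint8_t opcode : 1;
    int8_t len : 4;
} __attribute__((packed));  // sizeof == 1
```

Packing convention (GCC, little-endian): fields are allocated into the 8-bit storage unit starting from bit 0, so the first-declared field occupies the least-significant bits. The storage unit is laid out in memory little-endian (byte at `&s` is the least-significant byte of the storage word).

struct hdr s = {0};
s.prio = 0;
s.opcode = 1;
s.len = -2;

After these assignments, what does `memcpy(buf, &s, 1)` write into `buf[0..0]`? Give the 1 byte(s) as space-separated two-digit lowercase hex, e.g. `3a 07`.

prio (3b) val=0 bits=0x0 at bit 0: 0x00
opcode (1b) val=1 bits=0x1 at bit 3: 0x08
len (4b) val=-2 bits=0xe at bit 4: 0xe8
word = 0xe8 → little-endian bytes:
  [0]=0xe8

e8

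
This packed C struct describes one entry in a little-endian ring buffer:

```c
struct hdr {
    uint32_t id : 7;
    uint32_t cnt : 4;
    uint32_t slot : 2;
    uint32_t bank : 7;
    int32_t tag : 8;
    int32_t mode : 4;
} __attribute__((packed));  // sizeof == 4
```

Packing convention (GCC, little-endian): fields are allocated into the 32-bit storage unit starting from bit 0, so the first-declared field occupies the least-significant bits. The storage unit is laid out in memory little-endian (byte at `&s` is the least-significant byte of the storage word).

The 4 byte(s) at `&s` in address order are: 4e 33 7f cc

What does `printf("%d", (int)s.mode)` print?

[0]=0x4e [1]=0x33 [2]=0x7f [3]=0xcc (little-endian) → word 0xcc7f334e
id:7 @ bit 0 → (0xcc7f334e>>0)&0x7f = 0x4e
cnt:4 @ bit 7 → (0xcc7f334e>>7)&0xf = 0x6
slot:2 @ bit 11 → (0xcc7f334e>>11)&0x3 = 0x2
bank:7 @ bit 13 → (0xcc7f334e>>13)&0x7f = 0x79
tag:8 @ bit 20 → (0xcc7f334e>>20)&0xff = 0xc7
mode:4 @ bit 28 → (0xcc7f334e>>28)&0xf = 0xc  ←
mode signed 4b, MSB=1: 12 - 16 = -4

-4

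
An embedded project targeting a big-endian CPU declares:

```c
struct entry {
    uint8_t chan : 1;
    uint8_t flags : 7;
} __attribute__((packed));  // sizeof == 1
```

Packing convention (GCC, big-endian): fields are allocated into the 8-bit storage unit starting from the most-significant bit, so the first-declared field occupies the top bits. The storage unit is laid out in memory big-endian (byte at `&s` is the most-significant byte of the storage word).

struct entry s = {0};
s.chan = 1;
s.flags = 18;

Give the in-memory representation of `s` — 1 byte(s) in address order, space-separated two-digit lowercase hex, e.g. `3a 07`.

chan (1b) val=1 bits=0x1 at bit 7: 0x80
flags (7b) val=18 bits=0x12 at bit 0: 0x92
word = 0x92 → big-endian bytes:
  [0]=0x92

92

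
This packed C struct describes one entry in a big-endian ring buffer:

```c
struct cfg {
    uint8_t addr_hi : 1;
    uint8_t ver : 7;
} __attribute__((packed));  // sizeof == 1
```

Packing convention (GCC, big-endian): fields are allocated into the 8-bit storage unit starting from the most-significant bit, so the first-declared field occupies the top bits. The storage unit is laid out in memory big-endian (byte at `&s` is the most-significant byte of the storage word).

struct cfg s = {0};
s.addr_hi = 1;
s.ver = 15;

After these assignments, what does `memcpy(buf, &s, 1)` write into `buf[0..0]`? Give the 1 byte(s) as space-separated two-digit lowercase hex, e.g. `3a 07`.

addr_hi:1 = 1 → 0x1 << 7 → word 0x80
ver:7 = 15 → 0xf << 0 → word 0x8f
word = 0x8f → big-endian bytes:
  [0]=0x8f

8f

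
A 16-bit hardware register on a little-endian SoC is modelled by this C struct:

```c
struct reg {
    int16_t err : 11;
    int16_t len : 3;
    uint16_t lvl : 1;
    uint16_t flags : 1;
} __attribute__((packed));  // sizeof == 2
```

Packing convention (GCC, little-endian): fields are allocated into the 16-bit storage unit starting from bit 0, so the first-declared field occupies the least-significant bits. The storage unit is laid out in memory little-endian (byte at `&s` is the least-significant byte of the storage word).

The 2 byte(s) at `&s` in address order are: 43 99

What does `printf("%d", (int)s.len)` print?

3

[0]=0x43 [1]=0x99 (little-endian) → word 0x9943
err [0+:11] = (word>>0) & 0x7ff = 323
len [11+:3] = (word>>11) & 0x7 = 3  ←
lvl [14+:1] = (word>>14) & 0x1 = 0
flags [15+:1] = (word>>15) & 0x1 = 1
len signed 3b, MSB=0: value = 3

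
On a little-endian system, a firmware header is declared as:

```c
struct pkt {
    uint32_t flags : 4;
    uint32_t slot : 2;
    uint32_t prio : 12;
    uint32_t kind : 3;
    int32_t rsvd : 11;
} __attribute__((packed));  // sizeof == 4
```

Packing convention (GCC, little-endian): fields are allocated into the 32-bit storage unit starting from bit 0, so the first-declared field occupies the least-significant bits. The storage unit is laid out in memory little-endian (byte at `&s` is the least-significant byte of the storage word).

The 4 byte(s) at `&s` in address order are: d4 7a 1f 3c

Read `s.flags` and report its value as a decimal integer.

4

[0]=0xd4 [1]=0x7a [2]=0x1f [3]=0x3c (little-endian) → word 0x3c1f7ad4
flags [0+:4] = (word>>0) & 0xf = 4  ←
slot [4+:2] = (word>>4) & 0x3 = 1
prio [6+:12] = (word>>6) & 0xfff = 3563
kind [18+:3] = (word>>18) & 0x7 = 7
rsvd [21+:11] = (word>>21) & 0x7ff = 480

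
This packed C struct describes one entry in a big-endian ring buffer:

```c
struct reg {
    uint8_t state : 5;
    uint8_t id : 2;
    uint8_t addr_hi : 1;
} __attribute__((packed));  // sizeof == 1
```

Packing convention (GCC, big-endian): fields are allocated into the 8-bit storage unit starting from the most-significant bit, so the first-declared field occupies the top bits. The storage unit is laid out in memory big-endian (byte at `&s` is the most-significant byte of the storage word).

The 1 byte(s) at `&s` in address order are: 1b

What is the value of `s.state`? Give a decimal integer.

3

[0]=0x1b (big-endian) → word 0x1b
state:5 @ bit 3 → (0x1b>>3)&0x1f = 0x3  ←
id:2 @ bit 1 → (0x1b>>1)&0x3 = 0x1
addr_hi:1 @ bit 0 → (0x1b>>0)&0x1 = 0x1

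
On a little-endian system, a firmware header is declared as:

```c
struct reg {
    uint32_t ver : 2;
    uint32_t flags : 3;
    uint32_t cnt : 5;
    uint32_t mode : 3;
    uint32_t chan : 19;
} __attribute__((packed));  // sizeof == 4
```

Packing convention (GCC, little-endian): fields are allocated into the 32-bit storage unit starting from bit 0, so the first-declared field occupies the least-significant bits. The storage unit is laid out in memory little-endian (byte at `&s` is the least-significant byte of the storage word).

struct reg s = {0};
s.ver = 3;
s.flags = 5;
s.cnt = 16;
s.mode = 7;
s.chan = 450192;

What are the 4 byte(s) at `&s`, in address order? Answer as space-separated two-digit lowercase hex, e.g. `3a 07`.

ver (2b) val=3 bits=0x3 at bit 0: 0x00000003
flags (3b) val=5 bits=0x5 at bit 2: 0x00000017
cnt (5b) val=16 bits=0x10 at bit 5: 0x00000217
mode (3b) val=7 bits=0x7 at bit 10: 0x00001e17
chan (19b) val=450192 bits=0x6de90 at bit 13: 0xdbd21e17
word = 0xdbd21e17 → little-endian bytes:
  [0]=0x17  [1]=0x1e  [2]=0xd2  [3]=0xdb

17 1e d2 db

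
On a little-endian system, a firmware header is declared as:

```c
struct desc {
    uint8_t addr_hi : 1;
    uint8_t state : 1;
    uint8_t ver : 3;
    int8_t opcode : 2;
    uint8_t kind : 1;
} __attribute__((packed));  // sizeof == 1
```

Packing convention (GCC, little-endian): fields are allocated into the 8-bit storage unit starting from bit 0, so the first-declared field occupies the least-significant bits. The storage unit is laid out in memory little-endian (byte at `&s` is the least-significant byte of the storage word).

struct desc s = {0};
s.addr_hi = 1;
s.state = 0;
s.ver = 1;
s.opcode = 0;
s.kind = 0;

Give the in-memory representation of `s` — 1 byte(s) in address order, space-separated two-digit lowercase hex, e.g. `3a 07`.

addr_hi (1b) val=1 bits=0x1 at bit 0: 0x01
state (1b) val=0 bits=0x0 at bit 1: 0x01
ver (3b) val=1 bits=0x1 at bit 2: 0x05
opcode (2b) val=0 bits=0x0 at bit 5: 0x05
kind (1b) val=0 bits=0x0 at bit 7: 0x05
word = 0x05 → little-endian bytes:
  [0]=0x05

05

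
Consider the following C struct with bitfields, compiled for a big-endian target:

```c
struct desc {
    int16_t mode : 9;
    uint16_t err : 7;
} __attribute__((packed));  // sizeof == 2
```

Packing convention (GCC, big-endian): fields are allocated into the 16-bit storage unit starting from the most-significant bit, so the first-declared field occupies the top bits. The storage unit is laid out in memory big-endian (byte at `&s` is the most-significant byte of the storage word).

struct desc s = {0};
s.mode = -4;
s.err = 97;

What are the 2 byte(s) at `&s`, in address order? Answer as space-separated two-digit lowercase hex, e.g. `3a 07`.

mode:9 = -4 → 0x1fc << 7 → word 0xfe00
err:7 = 97 → 0x61 << 0 → word 0xfe61
word = 0xfe61 → big-endian bytes:
  [0]=0xfe  [1]=0x61

fe 61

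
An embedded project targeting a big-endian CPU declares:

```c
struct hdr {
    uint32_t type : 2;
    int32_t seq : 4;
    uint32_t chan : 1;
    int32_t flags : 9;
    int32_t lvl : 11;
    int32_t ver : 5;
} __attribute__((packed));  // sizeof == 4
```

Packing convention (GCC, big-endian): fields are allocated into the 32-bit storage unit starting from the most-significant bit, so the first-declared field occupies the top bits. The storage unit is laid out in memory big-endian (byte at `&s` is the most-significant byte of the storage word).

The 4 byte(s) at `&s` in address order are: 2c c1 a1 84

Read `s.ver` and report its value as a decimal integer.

4

[0]=0x2c [1]=0xc1 [2]=0xa1 [3]=0x84 (big-endian) → word 0x2cc1a184
type [30+:2] = (word>>30) & 0x3 = 0
seq [26+:4] = (word>>26) & 0xf = 11
chan [25+:1] = (word>>25) & 0x1 = 0
flags [16+:9] = (word>>16) & 0x1ff = 193
lvl [5+:11] = (word>>5) & 0x7ff = 1292
ver [0+:5] = (word>>0) & 0x1f = 4  ←
ver signed 5b, MSB=0: value = 4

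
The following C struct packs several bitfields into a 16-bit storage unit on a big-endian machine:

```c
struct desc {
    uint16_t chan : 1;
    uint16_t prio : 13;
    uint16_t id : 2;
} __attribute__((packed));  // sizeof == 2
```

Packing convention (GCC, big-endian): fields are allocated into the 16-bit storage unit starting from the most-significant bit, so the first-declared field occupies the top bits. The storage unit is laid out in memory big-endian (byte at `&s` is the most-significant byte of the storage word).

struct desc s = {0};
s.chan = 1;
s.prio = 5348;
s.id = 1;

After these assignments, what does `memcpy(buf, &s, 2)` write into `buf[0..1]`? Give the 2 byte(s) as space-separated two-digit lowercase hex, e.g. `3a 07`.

d3 91

chan (1b) val=1 bits=0x1 at bit 15: 0x8000
prio (13b) val=5348 bits=0x14e4 at bit 2: 0xd390
id (2b) val=1 bits=0x1 at bit 0: 0xd391
word = 0xd391 → big-endian bytes:
  [0]=0xd3  [1]=0x91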